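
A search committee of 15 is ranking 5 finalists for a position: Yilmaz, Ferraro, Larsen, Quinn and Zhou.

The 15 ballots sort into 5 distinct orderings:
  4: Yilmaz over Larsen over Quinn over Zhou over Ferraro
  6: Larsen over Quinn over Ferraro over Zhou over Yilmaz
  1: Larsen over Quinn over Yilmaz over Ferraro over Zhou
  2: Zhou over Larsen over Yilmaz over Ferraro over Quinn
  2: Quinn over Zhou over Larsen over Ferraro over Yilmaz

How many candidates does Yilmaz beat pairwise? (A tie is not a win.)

Yilmaz against each rival (15 committee members):
Yilmaz vs Ferraro: 4+1+2 = 7 for Yilmaz, 8 for Ferraro — Ferraro by 8–7.
Yilmaz vs Larsen: Larsen wins 11–4.
Yilmaz vs Quinn: Yilmaz is ranked higher on 4+2 = 6 ballots, Quinn on 9. Quinn wins 9–6.
Yilmaz vs Zhou: Yilmaz preferred on 4+1 = 5 ballots; Zhou wins 10–5.
Yilmaz beats no one; loses to Ferraro, Larsen, Quinn, Zhou — 0 pairwise wins.

0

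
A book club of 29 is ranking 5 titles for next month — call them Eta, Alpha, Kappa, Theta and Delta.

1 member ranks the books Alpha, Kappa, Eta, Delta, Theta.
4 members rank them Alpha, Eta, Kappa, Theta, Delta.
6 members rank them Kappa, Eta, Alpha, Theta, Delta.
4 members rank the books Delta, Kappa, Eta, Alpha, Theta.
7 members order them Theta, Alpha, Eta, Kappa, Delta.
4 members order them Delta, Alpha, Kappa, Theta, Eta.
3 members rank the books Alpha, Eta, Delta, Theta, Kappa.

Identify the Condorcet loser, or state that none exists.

Delta

Head-to-head results (29 members):
Eta vs Alpha: Eta is ranked higher on 6+4 = 10 ballots, Alpha on 19. Alpha wins 19–10.
Eta vs Kappa: Eta preferred on 4+7+3 = 14 ballots; Kappa wins 15–14.
Eta vs Theta: Eta, 18–11.
Eta–Delta: Eta 21–8.
Alpha vs Kappa: Alpha wins 19–10.
Alpha–Theta: Alpha 22–7.
Alpha vs Delta: Alpha, 21–8.
Kappa vs Theta: 19 to 10, Kappa.
Kappa vs Delta: 18 to 11, Kappa.
Theta vs Delta: Theta preferred on 4+6+7 = 17 ballots; Theta wins 17–12.
Delta loses to every other book — it is the Condorcet loser.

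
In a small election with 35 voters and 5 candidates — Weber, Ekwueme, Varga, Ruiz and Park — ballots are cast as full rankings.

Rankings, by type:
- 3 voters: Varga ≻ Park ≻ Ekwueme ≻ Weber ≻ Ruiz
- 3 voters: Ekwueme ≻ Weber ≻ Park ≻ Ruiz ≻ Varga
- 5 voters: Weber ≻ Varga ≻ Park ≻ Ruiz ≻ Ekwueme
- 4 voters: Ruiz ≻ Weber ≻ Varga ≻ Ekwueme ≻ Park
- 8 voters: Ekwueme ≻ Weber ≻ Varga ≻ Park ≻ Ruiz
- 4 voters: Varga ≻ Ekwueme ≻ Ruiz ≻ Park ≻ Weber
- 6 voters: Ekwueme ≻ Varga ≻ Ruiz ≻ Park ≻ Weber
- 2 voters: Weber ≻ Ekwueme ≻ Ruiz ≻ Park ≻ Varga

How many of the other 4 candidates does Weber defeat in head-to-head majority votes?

Weber against each rival (35 voters):
Weber vs Ekwueme: Ekwueme wins 24–11.
Weber vs Varga: Weber preferred on 3+5+4+8+2 = 22 ballots; Weber wins 22–13.
Weber vs Ruiz: 21 to 14, Weber.
Weber vs Park: Weber preferred on 3+5+4+8+2 = 22 ballots; Weber wins 22–13.
Weber beats Varga, Ruiz, Park; loses to Ekwueme — 3 pairwise wins.

3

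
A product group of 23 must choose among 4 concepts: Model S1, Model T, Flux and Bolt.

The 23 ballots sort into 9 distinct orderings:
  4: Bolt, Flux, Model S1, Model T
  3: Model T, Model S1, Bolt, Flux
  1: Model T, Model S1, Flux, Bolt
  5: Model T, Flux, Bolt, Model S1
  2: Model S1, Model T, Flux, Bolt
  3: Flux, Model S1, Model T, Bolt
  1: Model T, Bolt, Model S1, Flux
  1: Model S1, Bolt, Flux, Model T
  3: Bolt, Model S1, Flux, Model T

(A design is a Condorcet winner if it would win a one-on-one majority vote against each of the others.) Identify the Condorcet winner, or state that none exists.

Head-to-head results (23 engineers):
Model S1 vs Model T: Model S1, 13–10.
Model S1–Flux: Flux 12–11.
Model S1 vs Bolt: Bolt, 13–10.
Model T vs Flux: Model T wins 12–11.
Model T vs Bolt: Model T wins 15–8.
Flux–Bolt: Bolt 12–11.
No design is unbeaten: Model S1 loses to Flux; Model T loses to Model S1; Flux loses to Model T; Bolt loses to Model T. In particular Model S1 > Model T > Flux > Model S1 is a majority cycle — no Condorcet winner exists.

none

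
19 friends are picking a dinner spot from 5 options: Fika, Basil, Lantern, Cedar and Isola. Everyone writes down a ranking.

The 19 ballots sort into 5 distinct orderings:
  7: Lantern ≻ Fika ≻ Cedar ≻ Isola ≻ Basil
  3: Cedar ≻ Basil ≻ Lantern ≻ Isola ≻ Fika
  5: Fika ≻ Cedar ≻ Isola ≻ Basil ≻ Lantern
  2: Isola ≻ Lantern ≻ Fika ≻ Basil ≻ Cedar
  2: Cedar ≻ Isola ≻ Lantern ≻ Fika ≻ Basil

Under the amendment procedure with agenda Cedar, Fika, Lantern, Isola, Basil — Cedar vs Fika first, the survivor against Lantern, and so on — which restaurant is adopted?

Lantern

Round 1: Cedar vs Fika — 5–14, Fika advances.
Round 2: Fika vs Lantern — 5–14, Lantern advances.
Round 3: Lantern vs Isola — 10–9, Lantern advances.
Round 4: Lantern vs Basil — 11–8, Lantern advances.
Lantern survives the agenda.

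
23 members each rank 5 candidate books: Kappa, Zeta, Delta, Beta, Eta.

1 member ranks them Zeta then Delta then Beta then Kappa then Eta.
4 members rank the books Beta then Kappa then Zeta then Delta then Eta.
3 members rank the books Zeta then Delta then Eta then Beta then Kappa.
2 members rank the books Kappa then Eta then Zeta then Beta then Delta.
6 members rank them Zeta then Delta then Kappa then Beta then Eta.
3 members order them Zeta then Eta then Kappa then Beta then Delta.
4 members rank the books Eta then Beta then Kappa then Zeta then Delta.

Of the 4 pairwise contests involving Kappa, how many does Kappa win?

2

Kappa against each rival (23 members):
Kappa vs Zeta: Zeta, 13–10.
Kappa–Delta: Kappa 13–10.
Kappa vs Beta: 11 to 12, Beta.
Kappa vs Eta: Kappa, 13–10.
Kappa beats Delta, Eta; loses to Zeta, Beta — 2 pairwise wins.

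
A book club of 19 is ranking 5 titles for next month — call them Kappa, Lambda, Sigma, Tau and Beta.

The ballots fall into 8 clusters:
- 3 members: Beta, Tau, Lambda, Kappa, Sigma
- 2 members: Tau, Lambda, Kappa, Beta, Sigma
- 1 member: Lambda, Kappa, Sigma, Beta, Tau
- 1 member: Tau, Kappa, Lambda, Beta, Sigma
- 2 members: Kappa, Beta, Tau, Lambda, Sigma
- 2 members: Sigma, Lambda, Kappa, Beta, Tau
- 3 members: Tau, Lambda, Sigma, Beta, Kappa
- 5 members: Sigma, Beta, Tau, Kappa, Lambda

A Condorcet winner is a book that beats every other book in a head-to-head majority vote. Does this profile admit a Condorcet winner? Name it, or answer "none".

none

Head-to-head results (19 members):
Kappa vs Lambda: 1+2+5 = 8 for Kappa, 11 for Lambda — Lambda by 11–8.
Kappa vs Sigma: 9 to 10, Sigma.
Kappa vs Tau: Kappa preferred on 1+2+2 = 5 ballots; Tau wins 14–5.
Kappa vs Beta: 2+1+1+2+2 = 8 for Kappa, 11 for Beta — Beta by 11–8.
Lambda vs Sigma: Lambda is ranked higher on 3+2+1+1+2+3 = 12 ballots, Sigma on 7. Lambda wins 12–7.
Lambda vs Tau: 3 to 16, Tau.
Lambda vs Beta: Lambda preferred on 2+1+1+2+3 = 9 ballots; Beta wins 10–9.
Sigma vs Tau: Sigma is ranked higher on 1+2+5 = 8 ballots, Tau on 11. Tau wins 11–8.
Sigma vs Beta: 11 to 8, Sigma.
Tau vs Beta: Tau preferred on 2+1+3 = 6 ballots; Beta wins 13–6.
Every book loses at least once (Kappa loses to Lambda; Lambda loses to Tau; Sigma loses to Lambda; Tau loses to Beta; Beta loses to Sigma). The majority relation contains the cycle Lambda > Sigma > Beta > Lambda, so there is no Condorcet winner.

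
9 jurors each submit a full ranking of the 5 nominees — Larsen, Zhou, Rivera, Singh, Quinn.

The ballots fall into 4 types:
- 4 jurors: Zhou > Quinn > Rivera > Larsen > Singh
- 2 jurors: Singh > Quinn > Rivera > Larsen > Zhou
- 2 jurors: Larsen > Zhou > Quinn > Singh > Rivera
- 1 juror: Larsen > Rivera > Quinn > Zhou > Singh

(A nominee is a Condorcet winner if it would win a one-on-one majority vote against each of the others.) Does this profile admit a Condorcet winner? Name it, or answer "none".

Pairwise majorities:
Larsen–Zhou: Larsen 5–4.
Larsen–Rivera: Rivera 6–3.
Larsen vs Singh: Larsen, 7–2.
Larsen vs Quinn: Quinn wins 6–3.
Zhou–Rivera: Zhou 6–3.
Zhou–Singh: Zhou 7–2.
Zhou vs Quinn: Zhou wins 6–3.
Rivera vs Singh: Rivera wins 5–4.
Rivera vs Quinn: Quinn, 8–1.
Singh–Quinn: Quinn 7–2.
Every nominee loses at least once (Larsen loses to Rivera; Zhou loses to Larsen; Rivera loses to Zhou; Singh loses to Larsen; Quinn loses to Zhou). The majority relation contains the cycle Larsen → Zhou → Rivera → Larsen, so there is no Condorcet winner.

none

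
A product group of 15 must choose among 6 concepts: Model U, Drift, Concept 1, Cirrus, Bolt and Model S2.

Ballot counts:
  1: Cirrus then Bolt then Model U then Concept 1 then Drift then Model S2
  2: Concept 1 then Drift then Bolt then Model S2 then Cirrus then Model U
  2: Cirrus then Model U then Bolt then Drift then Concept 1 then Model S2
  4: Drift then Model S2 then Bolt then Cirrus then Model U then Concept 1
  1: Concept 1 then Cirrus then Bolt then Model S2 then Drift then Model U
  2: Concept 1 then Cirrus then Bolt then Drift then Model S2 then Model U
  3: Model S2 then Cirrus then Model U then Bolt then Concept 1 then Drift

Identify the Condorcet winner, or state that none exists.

none

Head-to-head results (15 engineers):
Model U vs Drift: Model U preferred on 1+2+3 = 6 ballots; Drift wins 9–6.
Model U vs Concept 1: 1+2+4+3 = 10 for Model U, 5 for Concept 1 — Model U by 10–5.
Model U vs Cirrus: 0 to 15, Cirrus.
Model U vs Bolt: Model U is ranked higher on 2+3 = 5 ballots, Bolt on 10. Bolt wins 10–5.
Model U vs Model S2: 3 to 12, Model S2.
Drift vs Concept 1: Drift preferred on 2+4 = 6 ballots; Concept 1 wins 9–6.
Drift vs Cirrus: Drift is ranked higher on 2+4 = 6 ballots, Cirrus on 9. Cirrus wins 9–6.
Drift vs Bolt: 6 to 9, Bolt.
Drift vs Model S2: 1+2+2+4+2 = 11 for Drift, 4 for Model S2 — Drift by 11–4.
Concept 1 vs Cirrus: 5 to 10, Cirrus.
Concept 1 vs Bolt: 2+1+2 = 5 for Concept 1, 10 for Bolt — Bolt by 10–5.
Concept 1 vs Model S2: Concept 1 preferred on 1+2+2+1+2 = 8 ballots; Concept 1 wins 8–7.
Cirrus vs Bolt: Cirrus preferred on 1+2+1+2+3 = 9 ballots; Cirrus wins 9–6.
Cirrus vs Model S2: 6 to 9, Model S2.
Bolt vs Model S2: Bolt is ranked higher on 1+2+2+1+2 = 8 ballots, Model S2 on 7. Bolt wins 8–7.
No design is unbeaten: Model U loses to Drift; Drift loses to Concept 1; Concept 1 loses to Model U; Cirrus loses to Model S2; Bolt loses to Cirrus; Model S2 loses to Drift. In particular Model U beats Concept 1 beats Drift beats Model U is a majority cycle — no Condorcet winner exists.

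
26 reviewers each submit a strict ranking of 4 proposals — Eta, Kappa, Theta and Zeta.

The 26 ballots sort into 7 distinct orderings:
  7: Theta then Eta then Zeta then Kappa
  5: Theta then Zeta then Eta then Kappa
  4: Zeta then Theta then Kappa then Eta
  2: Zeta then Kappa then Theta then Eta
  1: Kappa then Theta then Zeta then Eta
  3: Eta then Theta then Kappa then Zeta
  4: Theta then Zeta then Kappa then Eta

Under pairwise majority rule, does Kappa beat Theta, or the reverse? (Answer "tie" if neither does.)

Theta

Ballots ranking Kappa above Theta: 2 + 1 = 3.
Ballots ranking Theta above Kappa: 26 − 3 = 23.
Theta wins the head-to-head 23–3.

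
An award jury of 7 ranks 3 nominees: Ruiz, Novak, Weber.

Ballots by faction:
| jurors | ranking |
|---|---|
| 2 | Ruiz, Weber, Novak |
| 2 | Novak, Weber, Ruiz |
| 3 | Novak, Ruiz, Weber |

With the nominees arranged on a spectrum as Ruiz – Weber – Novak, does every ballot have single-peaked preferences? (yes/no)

no

Axis positions: Ruiz=1, Weber=2, Novak=3.
Faction 1 (peak Ruiz at position 1): ranking walks positions 1-2-3, expanding outward from the peak — single-peaked.
Faction 2 (peak Novak at position 3): ranking walks positions 3-2-1, expanding outward from the peak — single-peaked.
Faction 3: ranking walks positions 3-1-2; Ruiz is ranked above Weber even though Weber lies between Ruiz and the peak Novak on the axis — preferences dip and rise again. Not single-peaked.
Faction 3 violates single-peakedness, so the profile is not single-peaked on this axis.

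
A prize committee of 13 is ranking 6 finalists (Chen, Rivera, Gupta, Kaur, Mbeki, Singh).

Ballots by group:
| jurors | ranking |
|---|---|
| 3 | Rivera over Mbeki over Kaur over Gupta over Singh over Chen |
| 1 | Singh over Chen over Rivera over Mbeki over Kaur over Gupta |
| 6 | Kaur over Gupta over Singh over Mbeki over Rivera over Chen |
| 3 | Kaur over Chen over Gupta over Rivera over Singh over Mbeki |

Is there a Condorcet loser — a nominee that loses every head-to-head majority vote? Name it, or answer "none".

Chen

Pairwise majorities:
Chen vs Rivera: Rivera, 9–4.
Chen vs Gupta: Gupta wins 9–4.
Chen vs Kaur: Chen is ranked higher on 1 ballot, Kaur on 12. Kaur wins 12–1.
Chen vs Mbeki: 1+3 = 4 for Chen, 9 for Mbeki — Mbeki by 9–4.
Chen–Singh: Singh 10–3.
Rivera vs Gupta: Rivera preferred on 3+1 = 4 ballots; Gupta wins 9–4.
Rivera vs Kaur: Rivera preferred on 3+1 = 4 ballots; Kaur wins 9–4.
Rivera vs Mbeki: 7 to 6, Rivera.
Rivera vs Singh: Rivera is ranked higher on 3+3 = 6 ballots, Singh on 7. Singh wins 7–6.
Gupta vs Kaur: 0 for Gupta, 13 for Kaur — Kaur by 13–0.
Gupta vs Mbeki: Gupta, 9–4.
Gupta vs Singh: Gupta wins 12–1.
Kaur vs Mbeki: Kaur wins 9–4.
Kaur vs Singh: Kaur wins 12–1.
Mbeki vs Singh: Singh, 10–3.
Chen loses to every other nominee — it is the Condorcet loser.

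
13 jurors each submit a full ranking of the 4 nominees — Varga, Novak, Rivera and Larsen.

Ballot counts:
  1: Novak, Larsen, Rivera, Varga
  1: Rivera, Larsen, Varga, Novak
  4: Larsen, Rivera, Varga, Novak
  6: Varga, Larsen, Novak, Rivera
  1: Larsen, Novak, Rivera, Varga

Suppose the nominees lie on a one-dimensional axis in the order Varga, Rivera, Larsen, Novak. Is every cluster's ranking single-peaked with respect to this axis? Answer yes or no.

no

Axis positions: Varga=1, Rivera=2, Larsen=3, Novak=4.
Cluster 1 (peak Novak at position 4): ranking walks positions 4-3-2-1, expanding outward from the peak — single-peaked.
Cluster 2 (peak Rivera at position 2): ranking walks positions 2-3-1-4, expanding outward from the peak — single-peaked.
Cluster 3 (peak Larsen at position 3): ranking walks positions 3-2-1-4, expanding outward from the peak — single-peaked.
Cluster 4: ranking walks positions 1-3-4-2; Larsen is ranked above Rivera even though Rivera lies between Larsen and the peak Varga on the axis — preferences dip and rise again. Not single-peaked.
Cluster 5 (peak Larsen at position 3): ranking walks positions 3-4-2-1, expanding outward from the peak — single-peaked.
Cluster 4 violates single-peakedness, so the profile is not single-peaked on this axis.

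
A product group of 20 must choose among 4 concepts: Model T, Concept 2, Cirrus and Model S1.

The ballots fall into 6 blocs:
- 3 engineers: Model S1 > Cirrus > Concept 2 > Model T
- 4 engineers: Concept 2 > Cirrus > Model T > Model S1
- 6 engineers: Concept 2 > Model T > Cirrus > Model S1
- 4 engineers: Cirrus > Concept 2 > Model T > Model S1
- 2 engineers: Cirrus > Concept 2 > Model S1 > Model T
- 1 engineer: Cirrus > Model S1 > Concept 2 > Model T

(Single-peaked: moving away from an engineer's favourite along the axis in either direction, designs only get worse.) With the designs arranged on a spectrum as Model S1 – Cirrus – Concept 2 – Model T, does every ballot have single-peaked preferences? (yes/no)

yes

Axis positions: Model S1=1, Cirrus=2, Concept 2=3, Model T=4.
Bloc 1 (peak Model S1 at position 1): ranking walks positions 1-2-3-4, expanding outward from the peak — single-peaked.
Bloc 2 (peak Concept 2 at position 3): ranking walks positions 3-2-4-1, expanding outward from the peak — single-peaked.
Bloc 3 (peak Concept 2 at position 3): ranking walks positions 3-4-2-1, expanding outward from the peak — single-peaked.
Bloc 4 (peak Cirrus at position 2): ranking walks positions 2-3-4-1, expanding outward from the peak — single-peaked.
Bloc 5 (peak Cirrus at position 2): ranking walks positions 2-3-1-4, expanding outward from the peak — single-peaked.
Bloc 6 (peak Cirrus at position 2): ranking walks positions 2-1-3-4, expanding outward from the peak — single-peaked.
Every ranking is single-peaked on this axis.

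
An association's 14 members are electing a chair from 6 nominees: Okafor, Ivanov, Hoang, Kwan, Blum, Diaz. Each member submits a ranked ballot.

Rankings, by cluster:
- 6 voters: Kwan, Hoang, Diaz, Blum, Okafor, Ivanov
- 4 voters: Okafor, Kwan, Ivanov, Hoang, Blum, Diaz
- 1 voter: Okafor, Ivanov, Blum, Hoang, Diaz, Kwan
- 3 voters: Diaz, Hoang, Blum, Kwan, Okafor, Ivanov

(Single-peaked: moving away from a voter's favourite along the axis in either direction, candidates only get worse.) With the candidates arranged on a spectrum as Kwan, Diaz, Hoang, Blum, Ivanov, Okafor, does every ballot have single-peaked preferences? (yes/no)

no

Axis positions: Kwan=1, Diaz=2, Hoang=3, Blum=4, Ivanov=5, Okafor=6.
Cluster 1: ranking walks positions 1-3-2-4-6-5; Hoang is ranked above Diaz even though Diaz lies between Hoang and the peak Kwan on the axis — preferences dip and rise again. Not single-peaked.
Cluster 2: ranking walks positions 6-1-5-3-4-2; Kwan is ranked above Ivanov even though Ivanov lies between Kwan and the peak Okafor on the axis — preferences dip and rise again. Not single-peaked.
Cluster 3 (peak Okafor at position 6): ranking walks positions 6-5-4-3-2-1, expanding outward from the peak — single-peaked.
Cluster 4: ranking walks positions 2-3-4-1-6-5; Okafor is ranked above Ivanov even though Ivanov lies between Okafor and the peak Diaz on the axis — preferences dip and rise again. Not single-peaked.
Cluster 1 violates single-peakedness, so the profile is not single-peaked on this axis.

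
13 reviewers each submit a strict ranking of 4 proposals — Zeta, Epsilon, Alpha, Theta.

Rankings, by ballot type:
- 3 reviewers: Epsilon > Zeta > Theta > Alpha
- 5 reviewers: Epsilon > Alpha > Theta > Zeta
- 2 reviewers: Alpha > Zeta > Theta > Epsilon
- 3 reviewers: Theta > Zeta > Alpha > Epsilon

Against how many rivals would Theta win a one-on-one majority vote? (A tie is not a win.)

Theta against each rival (13 reviewers):
Theta–Zeta: Theta 8–5.
Theta vs Epsilon: Theta preferred on 2+3 = 5 ballots; Epsilon wins 8–5.
Theta vs Alpha: Alpha wins 7–6.
Theta beats Zeta; loses to Epsilon, Alpha — 1 pairwise win.

1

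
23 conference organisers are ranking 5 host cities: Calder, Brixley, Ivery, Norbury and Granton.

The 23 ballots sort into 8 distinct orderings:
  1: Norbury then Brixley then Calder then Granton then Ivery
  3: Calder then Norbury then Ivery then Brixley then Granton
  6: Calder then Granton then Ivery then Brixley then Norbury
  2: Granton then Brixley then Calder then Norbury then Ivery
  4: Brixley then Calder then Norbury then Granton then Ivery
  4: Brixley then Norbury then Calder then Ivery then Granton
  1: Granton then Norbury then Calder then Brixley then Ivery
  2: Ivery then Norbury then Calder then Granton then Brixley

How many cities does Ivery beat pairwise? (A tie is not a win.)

0

Ivery against each rival (23 organisers):
Ivery vs Calder: Ivery preferred on 2 ballots; Calder wins 21–2.
Ivery vs Brixley: Brixley wins 12–11.
Ivery vs Norbury: Ivery preferred on 6+2 = 8 ballots; Norbury wins 15–8.
Ivery vs Granton: 3+4+2 = 9 for Ivery, 14 for Granton — Granton by 14–9.
Ivery beats no one; loses to Calder, Brixley, Norbury, Granton — 0 pairwise wins.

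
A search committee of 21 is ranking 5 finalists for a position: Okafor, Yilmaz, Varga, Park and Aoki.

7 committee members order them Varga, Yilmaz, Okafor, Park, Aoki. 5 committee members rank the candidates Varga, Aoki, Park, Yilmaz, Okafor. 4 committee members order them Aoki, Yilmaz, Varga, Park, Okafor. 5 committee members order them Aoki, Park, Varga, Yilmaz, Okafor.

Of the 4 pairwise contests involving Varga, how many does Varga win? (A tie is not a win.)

4

Varga against each rival (21 committee members):
Varga vs Okafor: Varga is ranked higher on 7+5+4+5 = 21 ballots, Okafor on 0. Varga wins 21–0.
Varga vs Yilmaz: Varga preferred on 7+5+5 = 17 ballots; Varga wins 17–4.
Varga vs Park: Varga preferred on 7+5+4 = 16 ballots; Varga wins 16–5.
Varga vs Aoki: Varga preferred on 7+5 = 12 ballots; Varga wins 12–9.
Varga beats Okafor, Yilmaz, Park, Aoki — 4 pairwise wins.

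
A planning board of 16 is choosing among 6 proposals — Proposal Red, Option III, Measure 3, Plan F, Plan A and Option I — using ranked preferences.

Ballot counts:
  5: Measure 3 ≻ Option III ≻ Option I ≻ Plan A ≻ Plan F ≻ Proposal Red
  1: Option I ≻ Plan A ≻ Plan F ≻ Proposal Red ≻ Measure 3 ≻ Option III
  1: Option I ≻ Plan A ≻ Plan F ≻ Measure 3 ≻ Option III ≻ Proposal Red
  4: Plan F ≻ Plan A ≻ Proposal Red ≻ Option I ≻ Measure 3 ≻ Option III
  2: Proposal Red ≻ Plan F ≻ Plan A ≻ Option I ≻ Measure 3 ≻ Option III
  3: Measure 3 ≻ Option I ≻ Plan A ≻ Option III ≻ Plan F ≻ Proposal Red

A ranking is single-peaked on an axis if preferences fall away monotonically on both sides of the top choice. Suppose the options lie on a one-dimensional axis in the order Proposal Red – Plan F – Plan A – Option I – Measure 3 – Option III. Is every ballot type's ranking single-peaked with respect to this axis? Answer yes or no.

yes

Axis positions: Proposal Red=1, Plan F=2, Plan A=3, Option I=4, Measure 3=5, Option III=6.
Ballot type 1 (peak Measure 3 at position 5): ranking walks positions 5-6-4-3-2-1, expanding outward from the peak — single-peaked.
Ballot type 2 (peak Option I at position 4): ranking walks positions 4-3-2-1-5-6, expanding outward from the peak — single-peaked.
Ballot type 3 (peak Option I at position 4): ranking walks positions 4-3-2-5-6-1, expanding outward from the peak — single-peaked.
Ballot type 4 (peak Plan F at position 2): ranking walks positions 2-3-1-4-5-6, expanding outward from the peak — single-peaked.
Ballot type 5 (peak Proposal Red at position 1): ranking walks positions 1-2-3-4-5-6, expanding outward from the peak — single-peaked.
Ballot type 6 (peak Measure 3 at position 5): ranking walks positions 5-4-3-6-2-1, expanding outward from the peak — single-peaked.
Every ranking is single-peaked on this axis.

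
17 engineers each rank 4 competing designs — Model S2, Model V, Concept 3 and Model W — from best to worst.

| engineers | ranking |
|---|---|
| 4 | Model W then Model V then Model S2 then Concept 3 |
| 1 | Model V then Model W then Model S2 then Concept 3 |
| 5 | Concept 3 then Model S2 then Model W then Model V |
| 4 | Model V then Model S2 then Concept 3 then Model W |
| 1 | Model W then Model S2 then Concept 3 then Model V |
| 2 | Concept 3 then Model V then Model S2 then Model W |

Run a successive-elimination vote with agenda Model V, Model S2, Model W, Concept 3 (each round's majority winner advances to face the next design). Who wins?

Concept 3

Round 1: Model V vs Model S2 — 11–6, Model V advances.
Round 2: Model V vs Model W — 7–10, Model W advances.
Round 3: Model W vs Concept 3 — 6–11, Concept 3 advances.
Concept 3 survives the agenda.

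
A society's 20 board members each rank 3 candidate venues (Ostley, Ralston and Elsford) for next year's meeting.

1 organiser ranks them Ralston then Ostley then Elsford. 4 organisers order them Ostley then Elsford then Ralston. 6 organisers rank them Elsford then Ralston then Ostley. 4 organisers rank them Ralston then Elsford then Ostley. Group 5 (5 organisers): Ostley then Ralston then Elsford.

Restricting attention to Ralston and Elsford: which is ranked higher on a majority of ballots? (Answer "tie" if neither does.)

Ballots ranking Ralston above Elsford: 1 + 4 + 5 = 10.
Ballots ranking Elsford above Ralston: 20 − 10 = 10.
10–10: the pair ties.

tie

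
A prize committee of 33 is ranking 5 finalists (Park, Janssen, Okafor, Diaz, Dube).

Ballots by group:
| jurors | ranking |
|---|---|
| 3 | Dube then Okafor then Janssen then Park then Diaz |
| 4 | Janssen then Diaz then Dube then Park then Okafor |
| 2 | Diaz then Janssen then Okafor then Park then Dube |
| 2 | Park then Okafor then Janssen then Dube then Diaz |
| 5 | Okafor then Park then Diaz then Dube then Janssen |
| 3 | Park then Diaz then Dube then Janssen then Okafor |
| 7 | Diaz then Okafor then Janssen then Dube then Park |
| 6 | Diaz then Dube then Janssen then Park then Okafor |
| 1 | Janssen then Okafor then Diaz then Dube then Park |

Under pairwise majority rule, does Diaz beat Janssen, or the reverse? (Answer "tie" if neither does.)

Diaz

Ballots ranking Diaz above Janssen: 2 + 5 + 3 + 7 + 6 = 23.
Ballots ranking Janssen above Diaz: 33 − 23 = 10.
Diaz wins the head-to-head 23–10.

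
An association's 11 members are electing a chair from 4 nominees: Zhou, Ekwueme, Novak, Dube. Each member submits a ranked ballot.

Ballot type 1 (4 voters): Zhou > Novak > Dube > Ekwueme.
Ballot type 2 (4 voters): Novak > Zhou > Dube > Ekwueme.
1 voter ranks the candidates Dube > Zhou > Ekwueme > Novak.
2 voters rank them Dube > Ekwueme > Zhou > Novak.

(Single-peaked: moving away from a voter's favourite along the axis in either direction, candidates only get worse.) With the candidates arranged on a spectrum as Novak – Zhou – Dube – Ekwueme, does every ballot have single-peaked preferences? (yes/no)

Axis positions: Novak=1, Zhou=2, Dube=3, Ekwueme=4.
Ballot type 1 (peak Zhou at position 2): ranking walks positions 2-1-3-4, expanding outward from the peak — single-peaked.
Ballot type 2 (peak Novak at position 1): ranking walks positions 1-2-3-4, expanding outward from the peak — single-peaked.
Ballot type 3 (peak Dube at position 3): ranking walks positions 3-2-4-1, expanding outward from the peak — single-peaked.
Ballot type 4 (peak Dube at position 3): ranking walks positions 3-4-2-1, expanding outward from the peak — single-peaked.
Every ranking is single-peaked on this axis.

yes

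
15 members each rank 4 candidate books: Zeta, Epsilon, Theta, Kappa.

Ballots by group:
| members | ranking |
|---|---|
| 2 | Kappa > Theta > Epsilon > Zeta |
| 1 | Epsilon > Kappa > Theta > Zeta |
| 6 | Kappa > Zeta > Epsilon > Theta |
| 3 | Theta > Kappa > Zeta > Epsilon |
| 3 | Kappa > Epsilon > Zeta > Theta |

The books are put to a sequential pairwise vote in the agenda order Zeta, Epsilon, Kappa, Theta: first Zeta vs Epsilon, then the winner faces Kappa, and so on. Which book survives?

Round 1: Zeta vs Epsilon — 9–6, Zeta advances.
Round 2: Zeta vs Kappa — 0–15, Kappa advances.
Round 3: Kappa vs Theta — 12–3, Kappa advances.
Kappa survives the agenda.

Kappa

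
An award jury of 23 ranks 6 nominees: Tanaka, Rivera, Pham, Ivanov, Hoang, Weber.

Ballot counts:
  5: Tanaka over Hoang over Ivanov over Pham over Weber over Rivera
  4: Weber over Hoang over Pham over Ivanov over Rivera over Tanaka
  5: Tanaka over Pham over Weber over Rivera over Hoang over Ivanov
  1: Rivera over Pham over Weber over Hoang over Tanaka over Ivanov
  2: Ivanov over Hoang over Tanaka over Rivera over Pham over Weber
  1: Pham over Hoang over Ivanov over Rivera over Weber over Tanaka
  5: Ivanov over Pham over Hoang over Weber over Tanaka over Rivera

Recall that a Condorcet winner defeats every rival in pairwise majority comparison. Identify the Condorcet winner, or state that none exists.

none

Check each pair by majority over 23 ballots:
Tanaka–Rivera: Tanaka 17–6.
Tanaka vs Pham: Tanaka wins 12–11.
Tanaka vs Ivanov: Ivanov wins 12–11.
Tanaka–Hoang: Hoang 13–10.
Tanaka–Weber: Tanaka 12–11.
Rivera–Pham: Pham 20–3.
Rivera vs Ivanov: Ivanov, 17–6.
Rivera vs Hoang: Hoang wins 17–6.
Rivera vs Weber: Weber, 19–4.
Pham vs Ivanov: Ivanov, 12–11.
Pham vs Hoang: Pham wins 12–11.
Pham–Weber: Pham 19–4.
Ivanov–Hoang: Hoang 16–7.
Ivanov–Weber: Ivanov 13–10.
Hoang vs Weber: Hoang, 13–10.
Each nominee drops at least one matchup (Tanaka loses to Ivanov; Rivera loses to Tanaka; Pham loses to Tanaka; Ivanov loses to Hoang; Hoang loses to Pham; Weber loses to Tanaka); the cycle Tanaka → Pham → Hoang → Tanaka rules out a Condorcet winner.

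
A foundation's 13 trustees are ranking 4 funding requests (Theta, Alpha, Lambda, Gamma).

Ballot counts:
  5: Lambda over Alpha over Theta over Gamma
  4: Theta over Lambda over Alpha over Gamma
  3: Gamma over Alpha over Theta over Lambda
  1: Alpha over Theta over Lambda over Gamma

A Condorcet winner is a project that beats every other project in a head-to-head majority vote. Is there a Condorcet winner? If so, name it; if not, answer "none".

none

Head-to-head results (13 reviewers):
Theta vs Alpha: 4 to 9, Alpha.
Theta–Lambda: Theta 8–5.
Theta–Gamma: Theta 10–3.
Alpha vs Lambda: Alpha is ranked higher on 3+1 = 4 ballots, Lambda on 9. Lambda wins 9–4.
Alpha vs Gamma: 5+4+1 = 10 for Alpha, 3 for Gamma — Alpha by 10–3.
Lambda vs Gamma: Lambda wins 10–3.
Every project loses at least once (Theta loses to Alpha; Alpha loses to Lambda; Lambda loses to Theta; Gamma loses to Theta). The majority relation contains the cycle Theta beats Lambda beats Alpha beats Theta, so there is no Condorcet winner.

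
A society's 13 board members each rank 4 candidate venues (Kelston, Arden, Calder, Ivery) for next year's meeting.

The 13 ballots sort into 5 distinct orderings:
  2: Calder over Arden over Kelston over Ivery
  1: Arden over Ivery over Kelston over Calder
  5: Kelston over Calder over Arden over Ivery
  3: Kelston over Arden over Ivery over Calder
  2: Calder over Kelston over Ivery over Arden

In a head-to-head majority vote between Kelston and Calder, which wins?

Kelston

Ballots ranking Kelston above Calder: 1 + 5 + 3 = 9.
Ballots ranking Calder above Kelston: 13 − 9 = 4.
Kelston wins the head-to-head 9–4.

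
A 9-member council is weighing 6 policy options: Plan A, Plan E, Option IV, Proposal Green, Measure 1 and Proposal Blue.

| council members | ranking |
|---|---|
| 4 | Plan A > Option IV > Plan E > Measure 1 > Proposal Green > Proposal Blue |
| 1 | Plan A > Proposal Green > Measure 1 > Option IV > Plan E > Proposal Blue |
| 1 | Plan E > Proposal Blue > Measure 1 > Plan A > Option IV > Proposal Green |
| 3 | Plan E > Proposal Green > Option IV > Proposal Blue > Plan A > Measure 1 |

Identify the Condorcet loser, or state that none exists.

Proposal Blue

Pairwise majorities:
Plan A–Plan E: Plan A 5–4.
Plan A vs Option IV: 6 to 3, Plan A.
Plan A vs Proposal Green: Plan A wins 6–3.
Plan A vs Measure 1: 4+1+3 = 8 for Plan A, 1 for Measure 1 — Plan A by 8–1.
Plan A vs Proposal Blue: Plan A is ranked higher on 4+1 = 5 ballots, Proposal Blue on 4. Plan A wins 5–4.
Plan E–Option IV: Option IV 5–4.
Plan E vs Proposal Green: Plan E wins 8–1.
Plan E vs Measure 1: Plan E, 8–1.
Plan E–Proposal Blue: Plan E 9–0.
Option IV vs Proposal Green: 4+1 = 5 for Option IV, 4 for Proposal Green — Option IV by 5–4.
Option IV–Measure 1: Option IV 7–2.
Option IV vs Proposal Blue: Option IV, 8–1.
Proposal Green vs Measure 1: Proposal Green is ranked higher on 1+3 = 4 ballots, Measure 1 on 5. Measure 1 wins 5–4.
Proposal Green vs Proposal Blue: Proposal Green preferred on 4+1+3 = 8 ballots; Proposal Green wins 8–1.
Measure 1 vs Proposal Blue: 4+1 = 5 for Measure 1, 4 for Proposal Blue — Measure 1 by 5–4.
Proposal Blue loses to every other option — it is the Condorcet loser.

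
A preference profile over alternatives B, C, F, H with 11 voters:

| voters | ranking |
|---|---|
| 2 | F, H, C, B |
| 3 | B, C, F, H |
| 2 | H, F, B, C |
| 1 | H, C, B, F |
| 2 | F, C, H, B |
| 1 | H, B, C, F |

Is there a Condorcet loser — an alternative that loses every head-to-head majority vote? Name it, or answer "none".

Pairwise majorities:
B vs C: 3+2+1 = 6 for B, 5 for C — B by 6–5.
B vs F: B is ranked higher on 3+1+1 = 5 ballots, F on 6. F wins 6–5.
B vs H: 3 for B, 8 for H — H by 8–3.
C vs F: 5 to 6, F.
C vs H: H wins 6–5.
F vs H: 7 to 4, F.
Only C has no wins; C is the Condorcet loser.

C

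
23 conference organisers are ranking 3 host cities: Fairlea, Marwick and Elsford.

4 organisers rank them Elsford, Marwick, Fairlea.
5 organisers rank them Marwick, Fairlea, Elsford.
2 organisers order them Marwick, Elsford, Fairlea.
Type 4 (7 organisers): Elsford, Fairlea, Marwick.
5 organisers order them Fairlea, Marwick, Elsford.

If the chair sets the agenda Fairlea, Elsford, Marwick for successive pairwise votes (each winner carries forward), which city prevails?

Marwick

Round 1: Fairlea vs Elsford — 10–13, Elsford advances.
Round 2: Elsford vs Marwick — 11–12, Marwick advances.
Marwick survives the agenda.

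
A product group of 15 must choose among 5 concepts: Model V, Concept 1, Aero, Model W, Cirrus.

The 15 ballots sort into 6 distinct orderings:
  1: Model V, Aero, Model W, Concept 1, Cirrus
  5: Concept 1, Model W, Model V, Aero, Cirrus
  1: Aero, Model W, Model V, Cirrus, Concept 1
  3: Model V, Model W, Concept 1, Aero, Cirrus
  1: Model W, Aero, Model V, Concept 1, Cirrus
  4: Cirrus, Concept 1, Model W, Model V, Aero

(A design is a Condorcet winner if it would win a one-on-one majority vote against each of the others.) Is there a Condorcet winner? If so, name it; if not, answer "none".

Concept 1

Pairwise majorities:
Model V vs Concept 1: 6 to 9, Concept 1.
Model V vs Aero: Model V preferred on 1+5+3+4 = 13 ballots; Model V wins 13–2.
Model V vs Model W: 1+3 = 4 for Model V, 11 for Model W — Model W by 11–4.
Model V vs Cirrus: 11 to 4, Model V.
Concept 1 vs Aero: Concept 1 is ranked higher on 5+3+4 = 12 ballots, Aero on 3. Concept 1 wins 12–3.
Concept 1 vs Model W: 5+4 = 9 for Concept 1, 6 for Model W — Concept 1 by 9–6.
Concept 1 vs Cirrus: 10 to 5, Concept 1.
Aero vs Model W: 1+1 = 2 for Aero, 13 for Model W — Model W by 13–2.
Aero vs Cirrus: Aero preferred on 1+5+1+3+1 = 11 ballots; Aero wins 11–4.
Model W vs Cirrus: Model W is ranked higher on 1+5+1+3+1 = 11 ballots, Cirrus on 4. Model W wins 11–4.
Concept 1 wins every pairwise contest, so Concept 1 is the Condorcet winner.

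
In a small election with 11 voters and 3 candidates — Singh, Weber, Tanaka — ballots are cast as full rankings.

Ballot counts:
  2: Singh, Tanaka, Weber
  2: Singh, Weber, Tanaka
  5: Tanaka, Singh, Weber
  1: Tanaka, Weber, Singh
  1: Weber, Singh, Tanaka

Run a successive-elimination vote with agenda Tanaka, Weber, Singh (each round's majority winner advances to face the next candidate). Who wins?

Round 1: Tanaka vs Weber — 8–3, Tanaka advances.
Round 2: Tanaka vs Singh — 6–5, Tanaka advances.
Tanaka survives the agenda.

Tanaka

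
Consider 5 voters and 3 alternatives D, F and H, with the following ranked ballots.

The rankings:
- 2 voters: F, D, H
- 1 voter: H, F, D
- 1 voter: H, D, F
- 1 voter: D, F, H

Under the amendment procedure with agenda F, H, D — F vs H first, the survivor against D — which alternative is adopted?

Round 1: F vs H — 3–2, F advances.
Round 2: F vs D — 3–2, F advances.
The agenda winner is F.

F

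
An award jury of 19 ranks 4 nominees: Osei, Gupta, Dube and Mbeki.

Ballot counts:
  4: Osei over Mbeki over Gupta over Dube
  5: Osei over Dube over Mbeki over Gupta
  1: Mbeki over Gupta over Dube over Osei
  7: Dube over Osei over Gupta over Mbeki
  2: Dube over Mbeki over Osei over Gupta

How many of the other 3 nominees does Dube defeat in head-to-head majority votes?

Dube against each rival (19 jurors):
Dube vs Osei: 10 to 9, Dube.
Dube vs Gupta: Dube preferred on 5+7+2 = 14 ballots; Dube wins 14–5.
Dube vs Mbeki: Dube, 14–5.
Dube beats Osei, Gupta, Mbeki — 3 pairwise wins.

3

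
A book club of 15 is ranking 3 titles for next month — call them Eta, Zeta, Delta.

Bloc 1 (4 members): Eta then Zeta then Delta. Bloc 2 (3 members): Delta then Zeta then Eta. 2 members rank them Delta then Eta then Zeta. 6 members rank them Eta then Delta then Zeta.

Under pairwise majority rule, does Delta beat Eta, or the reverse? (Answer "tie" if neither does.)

Eta

Ballots ranking Delta above Eta: 3 + 2 = 5.
Ballots ranking Eta above Delta: 15 − 5 = 10.
Eta wins the head-to-head 10–5.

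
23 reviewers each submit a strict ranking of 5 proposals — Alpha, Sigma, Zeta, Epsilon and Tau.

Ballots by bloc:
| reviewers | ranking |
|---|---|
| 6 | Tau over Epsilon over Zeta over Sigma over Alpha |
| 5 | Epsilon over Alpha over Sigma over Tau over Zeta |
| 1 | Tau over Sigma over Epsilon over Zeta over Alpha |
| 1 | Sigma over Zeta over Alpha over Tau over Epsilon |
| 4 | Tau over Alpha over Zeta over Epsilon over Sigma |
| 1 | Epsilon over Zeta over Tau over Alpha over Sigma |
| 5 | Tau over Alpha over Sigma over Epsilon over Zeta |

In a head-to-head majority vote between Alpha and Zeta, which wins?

Ballots ranking Alpha above Zeta: 5 + 4 + 5 = 14.
Ballots ranking Zeta above Alpha: 23 − 14 = 9.
Alpha wins the head-to-head 14–9.

Alpha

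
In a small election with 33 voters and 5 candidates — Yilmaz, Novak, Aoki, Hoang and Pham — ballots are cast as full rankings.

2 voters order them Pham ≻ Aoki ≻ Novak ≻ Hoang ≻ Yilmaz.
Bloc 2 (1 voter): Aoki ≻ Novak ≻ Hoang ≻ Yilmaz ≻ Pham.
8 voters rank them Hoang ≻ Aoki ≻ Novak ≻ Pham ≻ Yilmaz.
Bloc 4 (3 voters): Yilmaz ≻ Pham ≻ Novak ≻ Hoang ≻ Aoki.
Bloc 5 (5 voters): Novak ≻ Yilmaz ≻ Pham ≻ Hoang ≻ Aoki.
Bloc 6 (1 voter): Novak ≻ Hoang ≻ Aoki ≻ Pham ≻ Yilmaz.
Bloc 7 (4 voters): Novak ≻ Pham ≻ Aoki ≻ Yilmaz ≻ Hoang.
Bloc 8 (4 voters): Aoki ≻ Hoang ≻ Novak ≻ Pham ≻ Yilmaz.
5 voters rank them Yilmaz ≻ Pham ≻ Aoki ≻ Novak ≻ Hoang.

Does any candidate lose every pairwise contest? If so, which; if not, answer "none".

none

Pairwise majorities:
Yilmaz vs Novak: Yilmaz preferred on 3+5 = 8 ballots; Novak wins 25–8.
Yilmaz vs Aoki: Aoki wins 20–13.
Yilmaz–Hoang: Yilmaz 17–16.
Yilmaz vs Pham: 14 to 19, Pham.
Novak–Aoki: Aoki 20–13.
Novak vs Hoang: Novak wins 21–12.
Novak vs Pham: Novak is ranked higher on 1+8+5+1+4+4 = 23 ballots, Pham on 10. Novak wins 23–10.
Aoki vs Hoang: 16 to 17, Hoang.
Aoki vs Pham: 1+8+1+4 = 14 for Aoki, 19 for Pham — Pham by 19–14.
Hoang vs Pham: Hoang preferred on 1+8+1+4 = 14 ballots; Pham wins 19–14.
Each candidate has at least one pairwise win (Yilmaz beats Hoang; Novak beats Yilmaz; Aoki beats Yilmaz; Hoang beats Aoki; Pham beats Yilmaz) — no Condorcet loser.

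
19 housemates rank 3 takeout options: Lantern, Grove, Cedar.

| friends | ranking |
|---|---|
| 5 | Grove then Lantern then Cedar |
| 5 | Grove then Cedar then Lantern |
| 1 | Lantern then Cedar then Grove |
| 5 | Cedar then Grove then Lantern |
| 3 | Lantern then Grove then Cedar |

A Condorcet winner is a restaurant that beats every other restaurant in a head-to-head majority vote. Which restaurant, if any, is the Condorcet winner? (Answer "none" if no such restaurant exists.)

Head-to-head results (19 friends):
Lantern vs Grove: 4 to 15, Grove.
Lantern vs Cedar: 5+1+3 = 9 for Lantern, 10 for Cedar — Cedar by 10–9.
Grove vs Cedar: Grove preferred on 5+5+3 = 13 ballots; Grove wins 13–6.
Grove defeats every rival head-to-head and is the Condorcet winner.

Grove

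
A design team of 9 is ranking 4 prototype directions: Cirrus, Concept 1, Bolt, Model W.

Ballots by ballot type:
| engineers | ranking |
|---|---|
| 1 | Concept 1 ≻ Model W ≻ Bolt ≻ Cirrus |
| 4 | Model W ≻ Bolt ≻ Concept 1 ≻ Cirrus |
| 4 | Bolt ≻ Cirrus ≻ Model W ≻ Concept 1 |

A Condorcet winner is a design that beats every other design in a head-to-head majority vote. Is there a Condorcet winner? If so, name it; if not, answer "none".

Head-to-head results (9 engineers):
Cirrus vs Concept 1: Cirrus preferred on 4 ballots; Concept 1 wins 5–4.
Cirrus–Bolt: Bolt 9–0.
Cirrus vs Model W: Cirrus is ranked higher on 4 ballots, Model W on 5. Model W wins 5–4.
Concept 1 vs Bolt: Bolt, 8–1.
Concept 1–Model W: Model W 8–1.
Bolt vs Model W: Model W, 5–4.
Model W wins every pairwise contest, so Model W is the Condorcet winner.

Model W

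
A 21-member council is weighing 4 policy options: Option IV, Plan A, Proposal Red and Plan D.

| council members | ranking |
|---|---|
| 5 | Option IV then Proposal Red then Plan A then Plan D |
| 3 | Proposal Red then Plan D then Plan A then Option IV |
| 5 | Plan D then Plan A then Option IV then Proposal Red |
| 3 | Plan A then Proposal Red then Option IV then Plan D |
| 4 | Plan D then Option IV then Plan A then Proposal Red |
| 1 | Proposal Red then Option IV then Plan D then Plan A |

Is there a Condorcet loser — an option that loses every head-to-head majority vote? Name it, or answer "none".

none

Head-to-head results (21 council members):
Option IV–Plan A: Plan A 11–10.
Option IV vs Proposal Red: 5+5+4 = 14 for Option IV, 7 for Proposal Red — Option IV by 14–7.
Option IV vs Plan D: Plan D wins 12–9.
Plan A vs Proposal Red: Plan A is ranked higher on 5+3+4 = 12 ballots, Proposal Red on 9. Plan A wins 12–9.
Plan A vs Plan D: 5+3 = 8 for Plan A, 13 for Plan D — Plan D by 13–8.
Proposal Red vs Plan D: Proposal Red preferred on 5+3+3+1 = 12 ballots; Proposal Red wins 12–9.
Each option has at least one pairwise win (Option IV beats Proposal Red; Plan A beats Option IV; Proposal Red beats Plan D; Plan D beats Option IV) — no Condorcet loser.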